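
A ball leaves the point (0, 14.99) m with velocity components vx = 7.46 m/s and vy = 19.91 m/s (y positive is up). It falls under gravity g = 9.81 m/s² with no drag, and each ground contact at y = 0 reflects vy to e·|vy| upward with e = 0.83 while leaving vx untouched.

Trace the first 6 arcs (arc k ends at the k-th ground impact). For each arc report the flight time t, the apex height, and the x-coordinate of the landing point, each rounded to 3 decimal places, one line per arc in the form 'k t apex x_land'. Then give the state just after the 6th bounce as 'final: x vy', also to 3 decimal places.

Arc 1: start y=14.990, vy=19.910 → t=4.708, apex=35.194, x_land=35.123, impact vy=-26.278
  bounce: vy ← 0.83·26.278 = 21.810
Arc 2: start y=0.000, vy=21.810 → t=4.447, apex=24.245, x_land=68.295, impact vy=-21.810
  bounce: vy ← 0.83·21.810 = 18.103
Arc 3: start y=0.000, vy=18.103 → t=3.691, apex=16.703, x_land=95.827, impact vy=-18.103
  bounce: vy ← 0.83·18.103 = 15.025
Arc 4: start y=0.000, vy=15.025 → t=3.063, apex=11.506, x_land=118.679, impact vy=-15.025
  bounce: vy ← 0.83·15.025 = 12.471
Arc 5: start y=0.000, vy=12.471 → t=2.542, apex=7.927, x_land=137.646, impact vy=-12.471
  bounce: vy ← 0.83·12.471 = 10.351
Arc 6: start y=0.000, vy=10.351 → t=2.110, apex=5.461, x_land=153.388, impact vy=-10.351
  bounce: vy ← 0.83·10.351 = 8.591

1 4.708 35.194 35.123
2 4.447 24.245 68.295
3 3.691 16.703 95.827
4 3.063 11.506 118.679
5 2.542 7.927 137.646
6 2.110 5.461 153.388
final: 153.388 8.591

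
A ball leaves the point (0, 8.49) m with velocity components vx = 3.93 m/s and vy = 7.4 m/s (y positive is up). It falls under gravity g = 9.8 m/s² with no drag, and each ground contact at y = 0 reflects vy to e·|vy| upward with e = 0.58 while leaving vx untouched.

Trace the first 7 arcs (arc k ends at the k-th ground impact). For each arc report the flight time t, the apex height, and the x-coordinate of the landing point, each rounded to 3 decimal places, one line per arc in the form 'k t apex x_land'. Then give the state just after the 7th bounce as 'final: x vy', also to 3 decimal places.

Arc 1: start y=8.490, vy=7.400 → t=2.273, apex=11.284, x_land=8.931, impact vy=-14.872
  bounce: vy ← 0.58·14.872 = 8.626
Arc 2: start y=0.000, vy=8.626 → t=1.760, apex=3.796, x_land=15.849, impact vy=-8.626
  bounce: vy ← 0.58·8.626 = 5.003
Arc 3: start y=0.000, vy=5.003 → t=1.021, apex=1.277, x_land=19.862, impact vy=-5.003
  bounce: vy ← 0.58·5.003 = 2.902
Arc 4: start y=0.000, vy=2.902 → t=0.592, apex=0.430, x_land=22.189, impact vy=-2.902
  bounce: vy ← 0.58·2.902 = 1.683
Arc 5: start y=0.000, vy=1.683 → t=0.343, apex=0.145, x_land=23.539, impact vy=-1.683
  bounce: vy ← 0.58·1.683 = 0.976
Arc 6: start y=0.000, vy=0.976 → t=0.199, apex=0.049, x_land=24.322, impact vy=-0.976
  bounce: vy ← 0.58·0.976 = 0.566
Arc 7: start y=0.000, vy=0.566 → t=0.116, apex=0.016, x_land=24.776, impact vy=-0.566
  bounce: vy ← 0.58·0.566 = 0.328

1 2.273 11.284 8.931
2 1.760 3.796 15.849
3 1.021 1.277 19.862
4 0.592 0.430 22.189
5 0.343 0.145 23.539
6 0.199 0.049 24.322
7 0.116 0.016 24.776
final: 24.776 0.328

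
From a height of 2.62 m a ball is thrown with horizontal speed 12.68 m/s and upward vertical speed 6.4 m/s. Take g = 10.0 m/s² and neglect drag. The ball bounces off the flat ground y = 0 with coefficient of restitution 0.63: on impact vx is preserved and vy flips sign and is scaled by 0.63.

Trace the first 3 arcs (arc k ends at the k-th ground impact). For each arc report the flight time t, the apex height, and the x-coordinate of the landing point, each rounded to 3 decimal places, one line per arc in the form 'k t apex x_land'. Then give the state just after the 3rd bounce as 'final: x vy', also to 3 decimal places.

1 1.606 4.668 20.367
2 1.217 1.853 35.804
3 0.767 0.735 45.530
final: 45.530 2.416

Arc 1: start y=2.620, vy=6.400 → t=1.606, apex=4.668, x_land=20.367, impact vy=-9.662
  bounce: vy ← 0.63·9.662 = 6.087
Arc 2: start y=0.000, vy=6.087 → t=1.217, apex=1.853, x_land=35.804, impact vy=-6.087
  bounce: vy ← 0.63·6.087 = 3.835
Arc 3: start y=0.000, vy=3.835 → t=0.767, apex=0.735, x_land=45.530, impact vy=-3.835
  bounce: vy ← 0.63·3.835 = 2.416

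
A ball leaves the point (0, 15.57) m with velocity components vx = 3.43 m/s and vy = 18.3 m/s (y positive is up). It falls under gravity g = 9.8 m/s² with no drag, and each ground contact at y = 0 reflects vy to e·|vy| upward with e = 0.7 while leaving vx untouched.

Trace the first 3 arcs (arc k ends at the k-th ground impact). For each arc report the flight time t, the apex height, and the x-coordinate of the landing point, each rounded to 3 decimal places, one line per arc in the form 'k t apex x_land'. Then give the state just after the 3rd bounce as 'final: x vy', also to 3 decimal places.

1 4.449 32.656 15.260
2 3.614 16.002 27.657
3 2.530 7.841 36.334
final: 36.334 8.678

Arc 1: start y=15.570, vy=18.300 → t=4.449, apex=32.656, x_land=15.260, impact vy=-25.299
  bounce: vy ← 0.7·25.299 = 17.710
Arc 2: start y=0.000, vy=17.710 → t=3.614, apex=16.002, x_land=27.657, impact vy=-17.710
  bounce: vy ← 0.7·17.710 = 12.397
Arc 3: start y=0.000, vy=12.397 → t=2.530, apex=7.841, x_land=36.334, impact vy=-12.397
  bounce: vy ← 0.7·12.397 = 8.678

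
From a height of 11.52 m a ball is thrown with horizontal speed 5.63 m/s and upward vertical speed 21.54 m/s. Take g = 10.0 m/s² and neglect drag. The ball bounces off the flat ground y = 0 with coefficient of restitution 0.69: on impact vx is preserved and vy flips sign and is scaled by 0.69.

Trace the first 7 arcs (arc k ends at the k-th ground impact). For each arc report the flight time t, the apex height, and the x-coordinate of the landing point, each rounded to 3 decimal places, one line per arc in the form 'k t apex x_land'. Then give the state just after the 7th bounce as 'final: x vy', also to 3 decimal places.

Arc 1: start y=11.520, vy=21.540 → t=4.789, apex=34.719, x_land=26.963, impact vy=-26.351
  bounce: vy ← 0.69·26.351 = 18.182
Arc 2: start y=0.000, vy=18.182 → t=3.636, apex=16.530, x_land=47.436, impact vy=-18.182
  bounce: vy ← 0.69·18.182 = 12.546
Arc 3: start y=0.000, vy=12.546 → t=2.509, apex=7.870, x_land=61.562, impact vy=-12.546
  bounce: vy ← 0.69·12.546 = 8.657
Arc 4: start y=0.000, vy=8.657 → t=1.731, apex=3.747, x_land=71.309, impact vy=-8.657
  bounce: vy ← 0.69·8.657 = 5.973
Arc 5: start y=0.000, vy=5.973 → t=1.195, apex=1.784, x_land=78.035, impact vy=-5.973
  bounce: vy ← 0.69·5.973 = 4.121
Arc 6: start y=0.000, vy=4.121 → t=0.824, apex=0.849, x_land=82.676, impact vy=-4.121
  bounce: vy ← 0.69·4.121 = 2.844
Arc 7: start y=0.000, vy=2.844 → t=0.569, apex=0.404, x_land=85.878, impact vy=-2.844
  bounce: vy ← 0.69·2.844 = 1.962

1 4.789 34.719 26.963
2 3.636 16.530 47.436
3 2.509 7.870 61.562
4 1.731 3.747 71.309
5 1.195 1.784 78.035
6 0.824 0.849 82.676
7 0.569 0.404 85.878
final: 85.878 1.962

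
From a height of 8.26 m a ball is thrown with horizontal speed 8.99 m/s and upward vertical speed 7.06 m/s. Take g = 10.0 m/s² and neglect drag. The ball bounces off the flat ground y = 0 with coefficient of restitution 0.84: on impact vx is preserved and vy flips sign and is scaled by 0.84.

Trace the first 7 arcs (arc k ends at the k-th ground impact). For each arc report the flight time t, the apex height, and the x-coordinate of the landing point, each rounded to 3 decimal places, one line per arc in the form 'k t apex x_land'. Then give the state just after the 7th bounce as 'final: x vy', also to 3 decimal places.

Arc 1: start y=8.260, vy=7.060 → t=2.172, apex=10.752, x_land=19.530, impact vy=-14.664
  bounce: vy ← 0.84·14.664 = 12.318
Arc 2: start y=0.000, vy=12.318 → t=2.464, apex=7.587, x_land=41.678, impact vy=-12.318
  bounce: vy ← 0.84·12.318 = 10.347
Arc 3: start y=0.000, vy=10.347 → t=2.069, apex=5.353, x_land=60.282, impact vy=-10.347
  bounce: vy ← 0.84·10.347 = 8.692
Arc 4: start y=0.000, vy=8.692 → t=1.738, apex=3.777, x_land=75.910, impact vy=-8.692
  bounce: vy ← 0.84·8.692 = 7.301
Arc 5: start y=0.000, vy=7.301 → t=1.460, apex=2.665, x_land=89.037, impact vy=-7.301
  bounce: vy ← 0.84·7.301 = 6.133
Arc 6: start y=0.000, vy=6.133 → t=1.227, apex=1.881, x_land=100.064, impact vy=-6.133
  bounce: vy ← 0.84·6.133 = 5.152
Arc 7: start y=0.000, vy=5.152 → t=1.030, apex=1.327, x_land=109.326, impact vy=-5.152
  bounce: vy ← 0.84·5.152 = 4.327

1 2.172 10.752 19.530
2 2.464 7.587 41.678
3 2.069 5.353 60.282
4 1.738 3.777 75.910
5 1.460 2.665 89.037
6 1.227 1.881 100.064
7 1.030 1.327 109.326
final: 109.326 4.327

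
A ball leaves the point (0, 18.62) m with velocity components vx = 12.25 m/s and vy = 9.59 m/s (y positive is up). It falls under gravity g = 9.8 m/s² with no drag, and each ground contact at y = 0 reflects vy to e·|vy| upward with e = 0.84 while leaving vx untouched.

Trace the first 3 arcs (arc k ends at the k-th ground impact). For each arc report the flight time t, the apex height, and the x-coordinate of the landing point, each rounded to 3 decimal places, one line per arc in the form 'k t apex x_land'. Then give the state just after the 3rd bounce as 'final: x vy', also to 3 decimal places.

Arc 1: start y=18.620, vy=9.590 → t=3.160, apex=23.312, x_land=38.707, impact vy=-21.376
  bounce: vy ← 0.84·21.376 = 17.956
Arc 2: start y=0.000, vy=17.956 → t=3.664, apex=16.449, x_land=83.596, impact vy=-17.956
  bounce: vy ← 0.84·17.956 = 15.083
Arc 3: start y=0.000, vy=15.083 → t=3.078, apex=11.607, x_land=121.303, impact vy=-15.083
  bounce: vy ← 0.84·15.083 = 12.669

1 3.160 23.312 38.707
2 3.664 16.449 83.596
3 3.078 11.607 121.303
final: 121.303 12.669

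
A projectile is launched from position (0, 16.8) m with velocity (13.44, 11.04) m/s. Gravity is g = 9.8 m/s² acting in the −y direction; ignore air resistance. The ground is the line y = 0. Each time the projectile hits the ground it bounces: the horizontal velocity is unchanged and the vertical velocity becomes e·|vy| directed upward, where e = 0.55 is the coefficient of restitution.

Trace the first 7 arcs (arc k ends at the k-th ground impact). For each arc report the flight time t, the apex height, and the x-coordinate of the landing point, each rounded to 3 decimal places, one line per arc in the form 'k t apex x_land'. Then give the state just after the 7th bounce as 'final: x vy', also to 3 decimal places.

1 3.294 23.018 44.270
2 2.384 6.963 76.313
3 1.311 2.106 93.937
4 0.721 0.637 103.630
5 0.397 0.193 108.961
6 0.218 0.058 111.893
7 0.120 0.018 113.506
final: 113.506 0.323

Arc 1: start y=16.800, vy=11.040 → t=3.294, apex=23.018, x_land=44.270, impact vy=-21.241
  bounce: vy ← 0.55·21.241 = 11.682
Arc 2: start y=0.000, vy=11.682 → t=2.384, apex=6.963, x_land=76.313, impact vy=-11.682
  bounce: vy ← 0.55·11.682 = 6.425
Arc 3: start y=0.000, vy=6.425 → t=1.311, apex=2.106, x_land=93.937, impact vy=-6.425
  bounce: vy ← 0.55·6.425 = 3.534
Arc 4: start y=0.000, vy=3.534 → t=0.721, apex=0.637, x_land=103.630, impact vy=-3.534
  bounce: vy ← 0.55·3.534 = 1.944
Arc 5: start y=0.000, vy=1.944 → t=0.397, apex=0.193, x_land=108.961, impact vy=-1.944
  bounce: vy ← 0.55·1.944 = 1.069
Arc 6: start y=0.000, vy=1.069 → t=0.218, apex=0.058, x_land=111.893, impact vy=-1.069
  bounce: vy ← 0.55·1.069 = 0.588
Arc 7: start y=0.000, vy=0.588 → t=0.120, apex=0.018, x_land=113.506, impact vy=-0.588
  bounce: vy ← 0.55·0.588 = 0.323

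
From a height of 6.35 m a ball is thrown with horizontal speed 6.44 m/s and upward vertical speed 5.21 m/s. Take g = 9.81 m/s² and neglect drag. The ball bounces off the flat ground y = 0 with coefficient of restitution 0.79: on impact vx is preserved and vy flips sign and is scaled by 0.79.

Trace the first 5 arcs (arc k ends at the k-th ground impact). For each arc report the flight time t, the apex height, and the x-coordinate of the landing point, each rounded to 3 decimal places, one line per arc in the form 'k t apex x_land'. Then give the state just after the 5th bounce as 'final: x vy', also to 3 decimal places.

Arc 1: start y=6.350, vy=5.210 → t=1.787, apex=7.733, x_land=11.507, impact vy=-12.318
  bounce: vy ← 0.79·12.318 = 9.731
Arc 2: start y=0.000, vy=9.731 → t=1.984, apex=4.826, x_land=24.283, impact vy=-9.731
  bounce: vy ← 0.79·9.731 = 7.688
Arc 3: start y=0.000, vy=7.688 → t=1.567, apex=3.012, x_land=34.377, impact vy=-7.688
  bounce: vy ← 0.79·7.688 = 6.073
Arc 4: start y=0.000, vy=6.073 → t=1.238, apex=1.880, x_land=42.350, impact vy=-6.073
  bounce: vy ← 0.79·6.073 = 4.798
Arc 5: start y=0.000, vy=4.798 → t=0.978, apex=1.173, x_land=48.650, impact vy=-4.798
  bounce: vy ← 0.79·4.798 = 3.790

1 1.787 7.733 11.507
2 1.984 4.826 24.283
3 1.567 3.012 34.377
4 1.238 1.880 42.350
5 0.978 1.173 48.650
final: 48.650 3.790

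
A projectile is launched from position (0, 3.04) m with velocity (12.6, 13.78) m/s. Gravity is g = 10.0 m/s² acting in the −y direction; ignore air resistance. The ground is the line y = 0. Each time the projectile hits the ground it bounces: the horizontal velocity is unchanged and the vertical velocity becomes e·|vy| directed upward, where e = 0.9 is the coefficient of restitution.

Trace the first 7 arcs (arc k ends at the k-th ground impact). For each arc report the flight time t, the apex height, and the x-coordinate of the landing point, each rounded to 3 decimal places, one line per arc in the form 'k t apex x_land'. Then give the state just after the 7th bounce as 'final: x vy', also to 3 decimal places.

1 2.961 12.534 37.313
2 2.850 10.153 73.222
3 2.565 8.224 105.541
4 2.308 6.661 134.627
5 2.078 5.396 160.806
6 1.870 4.370 184.366
7 1.683 3.540 205.570
final: 205.570 7.573

Arc 1: start y=3.040, vy=13.780 → t=2.961, apex=12.534, x_land=37.313, impact vy=-15.833
  bounce: vy ← 0.9·15.833 = 14.250
Arc 2: start y=0.000, vy=14.250 → t=2.850, apex=10.153, x_land=73.222, impact vy=-14.250
  bounce: vy ← 0.9·14.250 = 12.825
Arc 3: start y=0.000, vy=12.825 → t=2.565, apex=8.224, x_land=105.541, impact vy=-12.825
  bounce: vy ← 0.9·12.825 = 11.542
Arc 4: start y=0.000, vy=11.542 → t=2.308, apex=6.661, x_land=134.627, impact vy=-11.542
  bounce: vy ← 0.9·11.542 = 10.388
Arc 5: start y=0.000, vy=10.388 → t=2.078, apex=5.396, x_land=160.806, impact vy=-10.388
  bounce: vy ← 0.9·10.388 = 9.349
Arc 6: start y=0.000, vy=9.349 → t=1.870, apex=4.370, x_land=184.366, impact vy=-9.349
  bounce: vy ← 0.9·9.349 = 8.414
Arc 7: start y=0.000, vy=8.414 → t=1.683, apex=3.540, x_land=205.570, impact vy=-8.414
  bounce: vy ← 0.9·8.414 = 7.573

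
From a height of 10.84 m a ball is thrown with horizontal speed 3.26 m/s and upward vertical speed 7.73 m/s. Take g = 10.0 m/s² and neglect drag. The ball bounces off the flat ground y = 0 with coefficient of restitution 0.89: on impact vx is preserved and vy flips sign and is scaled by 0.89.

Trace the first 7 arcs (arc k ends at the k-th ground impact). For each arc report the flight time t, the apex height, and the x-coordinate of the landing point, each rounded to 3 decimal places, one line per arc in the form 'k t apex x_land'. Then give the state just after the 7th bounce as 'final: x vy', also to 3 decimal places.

Arc 1: start y=10.840, vy=7.730 → t=2.436, apex=13.828, x_land=7.941, impact vy=-16.630
  bounce: vy ← 0.89·16.630 = 14.801
Arc 2: start y=0.000, vy=14.801 → t=2.960, apex=10.953, x_land=17.591, impact vy=-14.801
  bounce: vy ← 0.89·14.801 = 13.173
Arc 3: start y=0.000, vy=13.173 → t=2.635, apex=8.676, x_land=26.180, impact vy=-13.173
  bounce: vy ← 0.89·13.173 = 11.724
Arc 4: start y=0.000, vy=11.724 → t=2.345, apex=6.872, x_land=33.824, impact vy=-11.724
  bounce: vy ← 0.89·11.724 = 10.434
Arc 5: start y=0.000, vy=10.434 → t=2.087, apex=5.443, x_land=40.626, impact vy=-10.434
  bounce: vy ← 0.89·10.434 = 9.286
Arc 6: start y=0.000, vy=9.286 → t=1.857, apex=4.312, x_land=46.681, impact vy=-9.286
  bounce: vy ← 0.89·9.286 = 8.265
Arc 7: start y=0.000, vy=8.265 → t=1.653, apex=3.415, x_land=52.070, impact vy=-8.265
  bounce: vy ← 0.89·8.265 = 7.356

1 2.436 13.828 7.941
2 2.960 10.953 17.591
3 2.635 8.676 26.180
4 2.345 6.872 33.824
5 2.087 5.443 40.626
6 1.857 4.312 46.681
7 1.653 3.415 52.070
final: 52.070 7.356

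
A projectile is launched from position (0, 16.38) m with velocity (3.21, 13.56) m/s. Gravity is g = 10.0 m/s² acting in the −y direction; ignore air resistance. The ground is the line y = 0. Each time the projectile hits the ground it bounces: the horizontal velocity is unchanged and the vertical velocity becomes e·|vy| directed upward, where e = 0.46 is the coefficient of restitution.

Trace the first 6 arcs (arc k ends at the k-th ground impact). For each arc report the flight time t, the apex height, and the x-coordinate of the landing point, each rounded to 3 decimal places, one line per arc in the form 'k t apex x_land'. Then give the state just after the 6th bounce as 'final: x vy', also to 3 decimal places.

Arc 1: start y=16.380, vy=13.560 → t=3.618, apex=25.574, x_land=11.612, impact vy=-22.616
  bounce: vy ← 0.46·22.616 = 10.403
Arc 2: start y=0.000, vy=10.403 → t=2.081, apex=5.411, x_land=18.291, impact vy=-10.403
  bounce: vy ← 0.46·10.403 = 4.785
Arc 3: start y=0.000, vy=4.785 → t=0.957, apex=1.145, x_land=21.364, impact vy=-4.785
  bounce: vy ← 0.46·4.785 = 2.201
Arc 4: start y=0.000, vy=2.201 → t=0.440, apex=0.242, x_land=22.777, impact vy=-2.201
  bounce: vy ← 0.46·2.201 = 1.013
Arc 5: start y=0.000, vy=1.013 → t=0.203, apex=0.051, x_land=23.427, impact vy=-1.013
  bounce: vy ← 0.46·1.013 = 0.466
Arc 6: start y=0.000, vy=0.466 → t=0.093, apex=0.011, x_land=23.726, impact vy=-0.466
  bounce: vy ← 0.46·0.466 = 0.214

1 3.618 25.574 11.612
2 2.081 5.411 18.291
3 0.957 1.145 21.364
4 0.440 0.242 22.777
5 0.203 0.051 23.427
6 0.093 0.011 23.726
final: 23.726 0.214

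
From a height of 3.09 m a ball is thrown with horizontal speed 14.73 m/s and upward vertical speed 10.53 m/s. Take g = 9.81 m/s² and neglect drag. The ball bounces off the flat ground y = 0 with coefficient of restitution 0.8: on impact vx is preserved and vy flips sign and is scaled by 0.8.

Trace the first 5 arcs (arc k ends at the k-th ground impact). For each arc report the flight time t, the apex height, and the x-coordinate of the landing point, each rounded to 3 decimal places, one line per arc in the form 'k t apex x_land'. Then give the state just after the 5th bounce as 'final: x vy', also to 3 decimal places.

1 2.408 8.741 35.475
2 2.136 5.595 66.938
3 1.709 3.580 92.108
4 1.367 2.292 112.244
5 1.094 1.467 128.353
final: 128.353 4.291

Arc 1: start y=3.090, vy=10.530 → t=2.408, apex=8.741, x_land=35.475, impact vy=-13.096
  bounce: vy ← 0.8·13.096 = 10.477
Arc 2: start y=0.000, vy=10.477 → t=2.136, apex=5.595, x_land=66.938, impact vy=-10.477
  bounce: vy ← 0.8·10.477 = 8.381
Arc 3: start y=0.000, vy=8.381 → t=1.709, apex=3.580, x_land=92.108, impact vy=-8.381
  bounce: vy ← 0.8·8.381 = 6.705
Arc 4: start y=0.000, vy=6.705 → t=1.367, apex=2.292, x_land=112.244, impact vy=-6.705
  bounce: vy ← 0.8·6.705 = 5.364
Arc 5: start y=0.000, vy=5.364 → t=1.094, apex=1.467, x_land=128.353, impact vy=-5.364
  bounce: vy ← 0.8·5.364 = 4.291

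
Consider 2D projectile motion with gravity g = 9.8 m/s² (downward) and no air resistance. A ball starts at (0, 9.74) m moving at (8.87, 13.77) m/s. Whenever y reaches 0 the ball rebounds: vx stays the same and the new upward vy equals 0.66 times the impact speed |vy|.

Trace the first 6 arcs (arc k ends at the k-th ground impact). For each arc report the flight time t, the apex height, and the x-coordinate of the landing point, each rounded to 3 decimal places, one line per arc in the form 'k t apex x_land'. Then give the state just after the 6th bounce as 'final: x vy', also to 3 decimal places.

Arc 1: start y=9.740, vy=13.770 → t=3.396, apex=19.414, x_land=30.119, impact vy=-19.507
  bounce: vy ← 0.66·19.507 = 12.875
Arc 2: start y=0.000, vy=12.875 → t=2.627, apex=8.457, x_land=53.424, impact vy=-12.875
  bounce: vy ← 0.66·12.875 = 8.497
Arc 3: start y=0.000, vy=8.497 → t=1.734, apex=3.684, x_land=68.806, impact vy=-8.497
  bounce: vy ← 0.66·8.497 = 5.608
Arc 4: start y=0.000, vy=5.608 → t=1.145, apex=1.605, x_land=78.958, impact vy=-5.608
  bounce: vy ← 0.66·5.608 = 3.701
Arc 5: start y=0.000, vy=3.701 → t=0.755, apex=0.699, x_land=85.658, impact vy=-3.701
  bounce: vy ← 0.66·3.701 = 2.443
Arc 6: start y=0.000, vy=2.443 → t=0.499, apex=0.304, x_land=90.080, impact vy=-2.443
  bounce: vy ← 0.66·2.443 = 1.612

1 3.396 19.414 30.119
2 2.627 8.457 53.424
3 1.734 3.684 68.806
4 1.145 1.605 78.958
5 0.755 0.699 85.658
6 0.499 0.304 90.080
final: 90.080 1.612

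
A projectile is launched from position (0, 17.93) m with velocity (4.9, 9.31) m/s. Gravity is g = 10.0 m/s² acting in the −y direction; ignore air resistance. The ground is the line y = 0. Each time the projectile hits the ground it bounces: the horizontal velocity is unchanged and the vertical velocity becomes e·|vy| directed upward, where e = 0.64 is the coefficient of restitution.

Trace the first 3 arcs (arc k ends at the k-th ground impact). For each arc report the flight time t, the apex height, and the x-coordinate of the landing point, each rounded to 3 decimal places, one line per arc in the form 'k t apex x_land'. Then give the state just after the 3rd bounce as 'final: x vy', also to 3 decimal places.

Arc 1: start y=17.930, vy=9.310 → t=3.041, apex=22.264, x_land=14.902, impact vy=-21.102
  bounce: vy ← 0.64·21.102 = 13.505
Arc 2: start y=0.000, vy=13.505 → t=2.701, apex=9.119, x_land=28.137, impact vy=-13.505
  bounce: vy ← 0.64·13.505 = 8.643
Arc 3: start y=0.000, vy=8.643 → t=1.729, apex=3.735, x_land=36.607, impact vy=-8.643
  bounce: vy ← 0.64·8.643 = 5.532

1 3.041 22.264 14.902
2 2.701 9.119 28.137
3 1.729 3.735 36.607
final: 36.607 5.532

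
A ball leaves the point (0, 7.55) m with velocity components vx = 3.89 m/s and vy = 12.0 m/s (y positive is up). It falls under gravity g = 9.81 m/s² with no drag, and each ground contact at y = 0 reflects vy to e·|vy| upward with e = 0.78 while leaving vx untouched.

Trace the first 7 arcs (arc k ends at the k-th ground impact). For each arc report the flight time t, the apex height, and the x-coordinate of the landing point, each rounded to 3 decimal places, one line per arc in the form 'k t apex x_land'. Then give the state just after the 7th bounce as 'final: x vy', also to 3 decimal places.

Arc 1: start y=7.550, vy=12.000 → t=2.966, apex=14.889, x_land=11.536, impact vy=-17.092
  bounce: vy ← 0.78·17.092 = 13.332
Arc 2: start y=0.000, vy=13.332 → t=2.718, apex=9.059, x_land=22.109, impact vy=-13.332
  bounce: vy ← 0.78·13.332 = 10.399
Arc 3: start y=0.000, vy=10.399 → t=2.120, apex=5.511, x_land=30.356, impact vy=-10.399
  bounce: vy ← 0.78·10.399 = 8.111
Arc 4: start y=0.000, vy=8.111 → t=1.654, apex=3.353, x_land=36.788, impact vy=-8.111
  bounce: vy ← 0.78·8.111 = 6.327
Arc 5: start y=0.000, vy=6.327 → t=1.290, apex=2.040, x_land=41.806, impact vy=-6.327
  bounce: vy ← 0.78·6.327 = 4.935
Arc 6: start y=0.000, vy=4.935 → t=1.006, apex=1.241, x_land=45.719, impact vy=-4.935
  bounce: vy ← 0.78·4.935 = 3.849
Arc 7: start y=0.000, vy=3.849 → t=0.785, apex=0.755, x_land=48.772, impact vy=-3.849
  bounce: vy ← 0.78·3.849 = 3.002

1 2.966 14.889 11.536
2 2.718 9.059 22.109
3 2.120 5.511 30.356
4 1.654 3.353 36.788
5 1.290 2.040 41.806
6 1.006 1.241 45.719
7 0.785 0.755 48.772
final: 48.772 3.002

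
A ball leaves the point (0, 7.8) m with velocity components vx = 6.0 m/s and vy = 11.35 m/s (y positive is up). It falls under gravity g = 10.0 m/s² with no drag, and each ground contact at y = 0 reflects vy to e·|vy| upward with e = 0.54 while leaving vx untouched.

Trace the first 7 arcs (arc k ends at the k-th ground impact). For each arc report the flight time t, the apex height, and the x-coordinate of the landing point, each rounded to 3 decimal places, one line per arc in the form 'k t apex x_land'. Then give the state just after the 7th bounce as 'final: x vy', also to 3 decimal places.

1 2.823 14.241 16.936
2 1.823 4.153 27.872
3 0.984 1.211 33.778
4 0.531 0.353 36.967
5 0.287 0.103 38.689
6 0.155 0.030 39.618
7 0.084 0.009 40.121
final: 40.121 0.226

Arc 1: start y=7.800, vy=11.350 → t=2.823, apex=14.241, x_land=16.936, impact vy=-16.877
  bounce: vy ← 0.54·16.877 = 9.113
Arc 2: start y=0.000, vy=9.113 → t=1.823, apex=4.153, x_land=27.872, impact vy=-9.113
  bounce: vy ← 0.54·9.113 = 4.921
Arc 3: start y=0.000, vy=4.921 → t=0.984, apex=1.211, x_land=33.778, impact vy=-4.921
  bounce: vy ← 0.54·4.921 = 2.657
Arc 4: start y=0.000, vy=2.657 → t=0.531, apex=0.353, x_land=36.967, impact vy=-2.657
  bounce: vy ← 0.54·2.657 = 1.435
Arc 5: start y=0.000, vy=1.435 → t=0.287, apex=0.103, x_land=38.689, impact vy=-1.435
  bounce: vy ← 0.54·1.435 = 0.775
Arc 6: start y=0.000, vy=0.775 → t=0.155, apex=0.030, x_land=39.618, impact vy=-0.775
  bounce: vy ← 0.54·0.775 = 0.418
Arc 7: start y=0.000, vy=0.418 → t=0.084, apex=0.009, x_land=40.121, impact vy=-0.418
  bounce: vy ← 0.54·0.418 = 0.226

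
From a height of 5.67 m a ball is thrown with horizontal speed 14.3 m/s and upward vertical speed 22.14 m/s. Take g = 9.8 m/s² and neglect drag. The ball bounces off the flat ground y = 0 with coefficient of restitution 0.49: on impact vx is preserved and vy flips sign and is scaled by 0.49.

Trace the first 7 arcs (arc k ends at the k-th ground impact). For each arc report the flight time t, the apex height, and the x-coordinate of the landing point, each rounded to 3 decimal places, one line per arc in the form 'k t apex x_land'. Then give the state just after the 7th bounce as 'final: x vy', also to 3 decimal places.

1 4.761 30.679 68.088
2 2.452 7.366 103.154
3 1.202 1.769 120.336
4 0.589 0.425 128.756
5 0.288 0.102 132.881
6 0.141 0.024 134.903
7 0.069 0.006 135.893
final: 135.893 0.166

Arc 1: start y=5.670, vy=22.140 → t=4.761, apex=30.679, x_land=68.088, impact vy=-24.522
  bounce: vy ← 0.49·24.522 = 12.016
Arc 2: start y=0.000, vy=12.016 → t=2.452, apex=7.366, x_land=103.154, impact vy=-12.016
  bounce: vy ← 0.49·12.016 = 5.888
Arc 3: start y=0.000, vy=5.888 → t=1.202, apex=1.769, x_land=120.336, impact vy=-5.888
  bounce: vy ← 0.49·5.888 = 2.885
Arc 4: start y=0.000, vy=2.885 → t=0.589, apex=0.425, x_land=128.756, impact vy=-2.885
  bounce: vy ← 0.49·2.885 = 1.414
Arc 5: start y=0.000, vy=1.414 → t=0.288, apex=0.102, x_land=132.881, impact vy=-1.414
  bounce: vy ← 0.49·1.414 = 0.693
Arc 6: start y=0.000, vy=0.693 → t=0.141, apex=0.024, x_land=134.903, impact vy=-0.693
  bounce: vy ← 0.49·0.693 = 0.339
Arc 7: start y=0.000, vy=0.339 → t=0.069, apex=0.006, x_land=135.893, impact vy=-0.339
  bounce: vy ← 0.49·0.339 = 0.166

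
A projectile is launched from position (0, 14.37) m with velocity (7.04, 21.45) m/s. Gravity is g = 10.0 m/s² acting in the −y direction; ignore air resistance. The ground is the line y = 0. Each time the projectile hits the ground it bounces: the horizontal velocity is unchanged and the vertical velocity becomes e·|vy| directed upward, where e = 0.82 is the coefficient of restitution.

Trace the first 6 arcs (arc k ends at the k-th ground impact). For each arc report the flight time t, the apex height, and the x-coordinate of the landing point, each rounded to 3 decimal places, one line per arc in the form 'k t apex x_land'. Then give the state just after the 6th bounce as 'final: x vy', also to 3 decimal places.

1 4.879 37.375 34.349
2 4.484 25.131 65.915
3 3.677 16.898 91.799
4 3.015 11.362 113.024
5 2.472 7.640 130.429
6 2.027 5.137 144.701
final: 144.701 8.312

Arc 1: start y=14.370, vy=21.450 → t=4.879, apex=37.375, x_land=34.349, impact vy=-27.340
  bounce: vy ← 0.82·27.340 = 22.419
Arc 2: start y=0.000, vy=22.419 → t=4.484, apex=25.131, x_land=65.915, impact vy=-22.419
  bounce: vy ← 0.82·22.419 = 18.384
Arc 3: start y=0.000, vy=18.384 → t=3.677, apex=16.898, x_land=91.799, impact vy=-18.384
  bounce: vy ← 0.82·18.384 = 15.075
Arc 4: start y=0.000, vy=15.075 → t=3.015, apex=11.362, x_land=113.024, impact vy=-15.075
  bounce: vy ← 0.82·15.075 = 12.361
Arc 5: start y=0.000, vy=12.361 → t=2.472, apex=7.640, x_land=130.429, impact vy=-12.361
  bounce: vy ← 0.82·12.361 = 10.136
Arc 6: start y=0.000, vy=10.136 → t=2.027, apex=5.137, x_land=144.701, impact vy=-10.136
  bounce: vy ← 0.82·10.136 = 8.312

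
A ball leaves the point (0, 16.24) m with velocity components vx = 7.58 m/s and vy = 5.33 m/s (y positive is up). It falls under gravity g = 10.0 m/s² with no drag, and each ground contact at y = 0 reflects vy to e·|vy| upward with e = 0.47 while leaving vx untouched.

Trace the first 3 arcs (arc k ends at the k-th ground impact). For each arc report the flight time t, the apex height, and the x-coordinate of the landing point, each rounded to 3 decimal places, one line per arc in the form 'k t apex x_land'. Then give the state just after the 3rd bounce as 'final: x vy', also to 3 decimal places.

1 2.412 17.660 18.286
2 1.767 3.901 31.677
3 0.830 0.862 37.971
final: 37.971 1.951

Arc 1: start y=16.240, vy=5.330 → t=2.412, apex=17.660, x_land=18.286, impact vy=-18.794
  bounce: vy ← 0.47·18.794 = 8.833
Arc 2: start y=0.000, vy=8.833 → t=1.767, apex=3.901, x_land=31.677, impact vy=-8.833
  bounce: vy ← 0.47·8.833 = 4.152
Arc 3: start y=0.000, vy=4.152 → t=0.830, apex=0.862, x_land=37.971, impact vy=-4.152
  bounce: vy ← 0.47·4.152 = 1.951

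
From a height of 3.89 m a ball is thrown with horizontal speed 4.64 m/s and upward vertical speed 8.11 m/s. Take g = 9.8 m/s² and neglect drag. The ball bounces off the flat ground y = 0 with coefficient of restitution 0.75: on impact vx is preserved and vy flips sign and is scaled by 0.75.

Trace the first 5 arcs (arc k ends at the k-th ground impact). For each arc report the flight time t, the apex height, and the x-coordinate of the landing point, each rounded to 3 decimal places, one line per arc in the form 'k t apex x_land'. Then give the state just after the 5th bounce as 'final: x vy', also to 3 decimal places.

Arc 1: start y=3.890, vy=8.110 → t=2.044, apex=7.246, x_land=9.482, impact vy=-11.917
  bounce: vy ← 0.75·11.917 = 8.938
Arc 2: start y=0.000, vy=8.938 → t=1.824, apex=4.076, x_land=17.946, impact vy=-8.938
  bounce: vy ← 0.75·8.938 = 6.703
Arc 3: start y=0.000, vy=6.703 → t=1.368, apex=2.293, x_land=24.293, impact vy=-6.703
  bounce: vy ← 0.75·6.703 = 5.028
Arc 4: start y=0.000, vy=5.028 → t=1.026, apex=1.290, x_land=29.054, impact vy=-5.028
  bounce: vy ← 0.75·5.028 = 3.771
Arc 5: start y=0.000, vy=3.771 → t=0.770, apex=0.725, x_land=32.625, impact vy=-3.771
  bounce: vy ← 0.75·3.771 = 2.828

1 2.044 7.246 9.482
2 1.824 4.076 17.946
3 1.368 2.293 24.293
4 1.026 1.290 29.054
5 0.770 0.725 32.625
final: 32.625 2.828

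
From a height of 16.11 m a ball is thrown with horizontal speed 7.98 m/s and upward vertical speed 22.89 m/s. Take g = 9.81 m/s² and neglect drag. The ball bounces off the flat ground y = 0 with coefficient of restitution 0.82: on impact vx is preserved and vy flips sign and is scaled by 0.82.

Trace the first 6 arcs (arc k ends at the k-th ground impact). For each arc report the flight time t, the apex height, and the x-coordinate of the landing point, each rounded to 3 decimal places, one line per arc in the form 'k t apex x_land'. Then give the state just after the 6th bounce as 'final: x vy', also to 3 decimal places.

1 5.288 42.815 42.197
2 4.845 28.789 80.862
3 3.973 19.358 112.568
4 3.258 13.016 138.567
5 2.672 8.752 159.886
6 2.191 5.885 177.367
final: 177.367 8.811

Arc 1: start y=16.110, vy=22.890 → t=5.288, apex=42.815, x_land=42.197, impact vy=-28.983
  bounce: vy ← 0.82·28.983 = 23.766
Arc 2: start y=0.000, vy=23.766 → t=4.845, apex=28.789, x_land=80.862, impact vy=-23.766
  bounce: vy ← 0.82·23.766 = 19.488
Arc 3: start y=0.000, vy=19.488 → t=3.973, apex=19.358, x_land=112.568, impact vy=-19.488
  bounce: vy ← 0.82·19.488 = 15.980
Arc 4: start y=0.000, vy=15.980 → t=3.258, apex=13.016, x_land=138.567, impact vy=-15.980
  bounce: vy ← 0.82·15.980 = 13.104
Arc 5: start y=0.000, vy=13.104 → t=2.672, apex=8.752, x_land=159.886, impact vy=-13.104
  bounce: vy ← 0.82·13.104 = 10.745
Arc 6: start y=0.000, vy=10.745 → t=2.191, apex=5.885, x_land=177.367, impact vy=-10.745
  bounce: vy ← 0.82·10.745 = 8.811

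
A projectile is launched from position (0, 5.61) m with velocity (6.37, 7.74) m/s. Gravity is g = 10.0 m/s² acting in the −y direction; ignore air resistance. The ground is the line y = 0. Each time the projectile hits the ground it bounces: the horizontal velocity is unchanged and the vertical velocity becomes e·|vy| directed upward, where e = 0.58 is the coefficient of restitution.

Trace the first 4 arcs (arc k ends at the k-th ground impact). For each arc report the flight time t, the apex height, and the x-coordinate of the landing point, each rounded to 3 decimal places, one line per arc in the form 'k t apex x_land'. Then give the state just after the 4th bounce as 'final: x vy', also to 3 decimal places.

1 2.086 8.605 13.287
2 1.522 2.895 22.981
3 0.883 0.974 28.603
4 0.512 0.328 31.865
final: 31.865 1.485

Arc 1: start y=5.610, vy=7.740 → t=2.086, apex=8.605, x_land=13.287, impact vy=-13.119
  bounce: vy ← 0.58·13.119 = 7.609
Arc 2: start y=0.000, vy=7.609 → t=1.522, apex=2.895, x_land=22.981, impact vy=-7.609
  bounce: vy ← 0.58·7.609 = 4.413
Arc 3: start y=0.000, vy=4.413 → t=0.883, apex=0.974, x_land=28.603, impact vy=-4.413
  bounce: vy ← 0.58·4.413 = 2.560
Arc 4: start y=0.000, vy=2.560 → t=0.512, apex=0.328, x_land=31.865, impact vy=-2.560
  bounce: vy ← 0.58·2.560 = 1.485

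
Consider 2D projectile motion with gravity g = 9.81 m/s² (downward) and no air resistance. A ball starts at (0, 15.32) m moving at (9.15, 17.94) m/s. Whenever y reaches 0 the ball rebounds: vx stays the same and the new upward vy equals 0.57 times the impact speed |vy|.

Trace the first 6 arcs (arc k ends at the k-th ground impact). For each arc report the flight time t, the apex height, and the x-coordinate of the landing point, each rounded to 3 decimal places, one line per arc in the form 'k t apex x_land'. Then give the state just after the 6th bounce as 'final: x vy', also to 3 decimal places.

Arc 1: start y=15.320, vy=17.940 → t=4.372, apex=31.724, x_land=40.003, impact vy=-24.948
  bounce: vy ← 0.57·24.948 = 14.221
Arc 2: start y=0.000, vy=14.221 → t=2.899, apex=10.307, x_land=66.531, impact vy=-14.221
  bounce: vy ← 0.57·14.221 = 8.106
Arc 3: start y=0.000, vy=8.106 → t=1.653, apex=3.349, x_land=81.651, impact vy=-8.106
  bounce: vy ← 0.57·8.106 = 4.620
Arc 4: start y=0.000, vy=4.620 → t=0.942, apex=1.088, x_land=90.270, impact vy=-4.620
  bounce: vy ← 0.57·4.620 = 2.634
Arc 5: start y=0.000, vy=2.634 → t=0.537, apex=0.353, x_land=95.183, impact vy=-2.634
  bounce: vy ← 0.57·2.634 = 1.501
Arc 6: start y=0.000, vy=1.501 → t=0.306, apex=0.115, x_land=97.983, impact vy=-1.501
  bounce: vy ← 0.57·1.501 = 0.856

1 4.372 31.724 40.003
2 2.899 10.307 66.531
3 1.653 3.349 81.651
4 0.942 1.088 90.270
5 0.537 0.353 95.183
6 0.306 0.115 97.983
final: 97.983 0.856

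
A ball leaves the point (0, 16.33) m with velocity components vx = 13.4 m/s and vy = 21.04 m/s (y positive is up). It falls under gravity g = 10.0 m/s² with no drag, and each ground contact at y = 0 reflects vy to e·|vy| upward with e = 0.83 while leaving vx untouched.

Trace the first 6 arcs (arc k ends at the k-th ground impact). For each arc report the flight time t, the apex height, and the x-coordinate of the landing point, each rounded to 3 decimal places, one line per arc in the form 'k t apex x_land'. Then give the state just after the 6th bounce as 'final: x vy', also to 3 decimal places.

Arc 1: start y=16.330, vy=21.040 → t=4.878, apex=38.464, x_land=65.360, impact vy=-27.736
  bounce: vy ← 0.83·27.736 = 23.021
Arc 2: start y=0.000, vy=23.021 → t=4.604, apex=26.498, x_land=127.056, impact vy=-23.021
  bounce: vy ← 0.83·23.021 = 19.107
Arc 3: start y=0.000, vy=19.107 → t=3.821, apex=18.254, x_land=178.263, impact vy=-19.107
  bounce: vy ← 0.83·19.107 = 15.859
Arc 4: start y=0.000, vy=15.859 → t=3.172, apex=12.575, x_land=220.765, impact vy=-15.859
  bounce: vy ← 0.83·15.859 = 13.163
Arc 5: start y=0.000, vy=13.163 → t=2.633, apex=8.663, x_land=256.042, impact vy=-13.163
  bounce: vy ← 0.83·13.163 = 10.925
Arc 6: start y=0.000, vy=10.925 → t=2.185, apex=5.968, x_land=285.322, impact vy=-10.925
  bounce: vy ← 0.83·10.925 = 9.068

1 4.878 38.464 65.360
2 4.604 26.498 127.056
3 3.821 18.254 178.263
4 3.172 12.575 220.765
5 2.633 8.663 256.042
6 2.185 5.968 285.322
final: 285.322 9.068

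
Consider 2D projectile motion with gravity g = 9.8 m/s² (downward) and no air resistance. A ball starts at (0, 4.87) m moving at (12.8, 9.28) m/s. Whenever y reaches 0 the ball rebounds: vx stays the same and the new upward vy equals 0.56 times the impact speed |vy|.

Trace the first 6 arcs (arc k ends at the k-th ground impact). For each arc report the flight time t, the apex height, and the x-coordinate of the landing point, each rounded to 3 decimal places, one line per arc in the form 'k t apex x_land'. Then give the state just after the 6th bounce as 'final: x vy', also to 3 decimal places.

1 2.322 9.264 29.721
2 1.540 2.905 49.432
3 0.862 0.911 60.471
4 0.483 0.286 66.652
5 0.270 0.090 70.114
6 0.151 0.028 72.053
final: 72.053 0.416

Arc 1: start y=4.870, vy=9.280 → t=2.322, apex=9.264, x_land=29.721, impact vy=-13.475
  bounce: vy ← 0.56·13.475 = 7.546
Arc 2: start y=0.000, vy=7.546 → t=1.540, apex=2.905, x_land=49.432, impact vy=-7.546
  bounce: vy ← 0.56·7.546 = 4.226
Arc 3: start y=0.000, vy=4.226 → t=0.862, apex=0.911, x_land=60.471, impact vy=-4.226
  bounce: vy ← 0.56·4.226 = 2.366
Arc 4: start y=0.000, vy=2.366 → t=0.483, apex=0.286, x_land=66.652, impact vy=-2.366
  bounce: vy ← 0.56·2.366 = 1.325
Arc 5: start y=0.000, vy=1.325 → t=0.270, apex=0.090, x_land=70.114, impact vy=-1.325
  bounce: vy ← 0.56·1.325 = 0.742
Arc 6: start y=0.000, vy=0.742 → t=0.151, apex=0.028, x_land=72.053, impact vy=-0.742
  bounce: vy ← 0.56·0.742 = 0.416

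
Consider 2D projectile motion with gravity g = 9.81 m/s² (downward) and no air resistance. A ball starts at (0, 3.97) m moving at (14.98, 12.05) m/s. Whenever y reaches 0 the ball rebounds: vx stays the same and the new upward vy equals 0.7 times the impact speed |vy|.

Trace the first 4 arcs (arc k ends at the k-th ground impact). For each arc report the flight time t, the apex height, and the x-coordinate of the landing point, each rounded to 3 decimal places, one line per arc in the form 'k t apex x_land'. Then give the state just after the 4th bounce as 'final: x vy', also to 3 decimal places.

Arc 1: start y=3.970, vy=12.050 → t=2.751, apex=11.371, x_land=41.208, impact vy=-14.936
  bounce: vy ← 0.7·14.936 = 10.455
Arc 2: start y=0.000, vy=10.455 → t=2.132, apex=5.572, x_land=73.140, impact vy=-10.455
  bounce: vy ← 0.7·10.455 = 7.319
Arc 3: start y=0.000, vy=7.319 → t=1.492, apex=2.730, x_land=95.491, impact vy=-7.319
  bounce: vy ← 0.7·7.319 = 5.123
Arc 4: start y=0.000, vy=5.123 → t=1.044, apex=1.338, x_land=111.138, impact vy=-5.123
  bounce: vy ← 0.7·5.123 = 3.586

1 2.751 11.371 41.208
2 2.132 5.572 73.140
3 1.492 2.730 95.491
4 1.044 1.338 111.138
final: 111.138 3.586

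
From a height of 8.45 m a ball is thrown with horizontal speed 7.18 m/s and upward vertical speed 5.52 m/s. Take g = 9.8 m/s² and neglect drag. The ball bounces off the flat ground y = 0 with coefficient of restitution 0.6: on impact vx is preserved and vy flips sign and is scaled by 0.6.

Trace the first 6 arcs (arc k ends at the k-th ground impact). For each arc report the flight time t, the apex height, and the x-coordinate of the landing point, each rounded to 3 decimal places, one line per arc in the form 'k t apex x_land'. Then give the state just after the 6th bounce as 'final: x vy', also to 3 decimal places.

Arc 1: start y=8.450, vy=5.520 → t=1.992, apex=10.005, x_land=14.304, impact vy=-14.003
  bounce: vy ← 0.6·14.003 = 8.402
Arc 2: start y=0.000, vy=8.402 → t=1.715, apex=3.602, x_land=26.615, impact vy=-8.402
  bounce: vy ← 0.6·8.402 = 5.041
Arc 3: start y=0.000, vy=5.041 → t=1.029, apex=1.297, x_land=34.002, impact vy=-5.041
  bounce: vy ← 0.6·5.041 = 3.025
Arc 4: start y=0.000, vy=3.025 → t=0.617, apex=0.467, x_land=38.434, impact vy=-3.025
  bounce: vy ← 0.6·3.025 = 1.815
Arc 5: start y=0.000, vy=1.815 → t=0.370, apex=0.168, x_land=41.093, impact vy=-1.815
  bounce: vy ← 0.6·1.815 = 1.089
Arc 6: start y=0.000, vy=1.089 → t=0.222, apex=0.060, x_land=42.689, impact vy=-1.089
  bounce: vy ← 0.6·1.089 = 0.653

1 1.992 10.005 14.304
2 1.715 3.602 26.615
3 1.029 1.297 34.002
4 0.617 0.467 38.434
5 0.370 0.168 41.093
6 0.222 0.060 42.689
final: 42.689 0.653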